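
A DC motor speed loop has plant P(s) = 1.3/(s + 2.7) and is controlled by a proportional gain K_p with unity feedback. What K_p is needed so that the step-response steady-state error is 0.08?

For a type-0 loop with proportional control, e_ss = 1/(1 + K_p·P(0)).
P(0) = 0.4815. Require 1/(1 + K_p·0.4815) = 0.08, so 1 + 0.4815·K_p = 12.5.
K_p = (12.5 − 1)/0.4815 = 23.9.

K_p = 23.9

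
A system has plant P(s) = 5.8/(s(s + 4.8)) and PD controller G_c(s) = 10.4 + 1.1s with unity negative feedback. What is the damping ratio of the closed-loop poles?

Forward path: (10.4 + 1.1s)·5.8/(s(s+4.8)). The closed-loop characteristic equation is s² + (4.8 + 5.8·1.1)s + 5.8·10.4 = 0.
That is s² + 11.18s + 60.32 = 0, so ω_n = 7.767 rad/s and ζ = 11.18/(2·7.767) = 0.7197.

ζ = 0.72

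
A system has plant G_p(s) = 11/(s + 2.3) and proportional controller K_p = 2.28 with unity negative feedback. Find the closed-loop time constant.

Closed-loop transfer function: T(s) = K_p·G_p(s)/(1 + K_p·G_p(s)) = 25.08/(s + 2.3 + 25.08) = 25.08/(s + 27.38).
Time constant τ = 1/27.38 = 0.0365 s.

τ = 0.0365 s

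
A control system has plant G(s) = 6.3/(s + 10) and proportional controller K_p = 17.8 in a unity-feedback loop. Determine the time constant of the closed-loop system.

τ = 0.00819 s

Closed-loop transfer function: T(s) = K_p·G(s)/(1 + K_p·G(s)) = 112.1/(s + 10 + 112.1) = 112.1/(s + 122.1).
Time constant τ = 1/122.1 = 0.00819 s.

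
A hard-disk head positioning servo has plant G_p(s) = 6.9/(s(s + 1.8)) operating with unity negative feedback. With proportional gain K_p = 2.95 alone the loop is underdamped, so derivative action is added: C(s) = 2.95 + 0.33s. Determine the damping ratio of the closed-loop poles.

ζ = 0.452

Forward path: (2.95 + 0.33s)·6.9/(s(s+1.8)). The closed-loop characteristic equation is s² + (1.8 + 6.9·0.33)s + 6.9·2.95 = 0.
That is s² + 4.077s + 20.36 = 0, so ω_n = 4.512 rad/s and ζ = 4.077/(2·4.512) = 0.4518.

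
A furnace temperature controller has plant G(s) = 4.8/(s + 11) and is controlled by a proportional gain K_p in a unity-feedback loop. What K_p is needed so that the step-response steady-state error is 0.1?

K_p = 20.6

The loop is type 0, so e_ss(step) = 1/(1 + K_pos) with K_pos = K_p·G(0).
G(0) = 0.4364. Require 1/(1 + K_p·0.4364) = 0.1, so 1 + 0.4364·K_p = 10.
K_p = (10 − 1)/0.4364 = 20.6.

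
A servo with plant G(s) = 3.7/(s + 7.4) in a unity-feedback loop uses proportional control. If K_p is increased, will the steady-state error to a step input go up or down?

e_ss = 1/(1 + K_p·G(0)); a larger K_p raises the denominator, so e_ss decreases.

decrease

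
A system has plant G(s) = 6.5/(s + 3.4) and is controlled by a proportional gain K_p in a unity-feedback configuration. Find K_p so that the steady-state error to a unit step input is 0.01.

Steady-state error for a unit step on this type-0 loop is 1/(1 + K_p·G(0)).
G(0) = 1.912. Require 1/(1 + K_p·1.912) = 0.01, so 1 + 1.912·K_p = 100.
K_p = (100 − 1)/1.912 = 51.8.

K_p = 51.8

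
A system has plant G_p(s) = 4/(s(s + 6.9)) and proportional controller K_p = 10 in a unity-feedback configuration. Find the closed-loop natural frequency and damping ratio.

With unity feedback the closed-loop characteristic equation is s² + 6.9s + 10·4 = s² + 6.9s + 40 = 0.
So ω_n² = 40 ⇒ ω_n = 6.325 rad/s, and ζ = 6.9/(2ω_n) = 0.545.

ω_n = 6.32 rad/s, ζ = 0.545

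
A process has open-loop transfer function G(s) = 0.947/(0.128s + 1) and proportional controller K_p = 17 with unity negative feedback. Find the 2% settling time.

Closed loop: T(s) = K_p·G/(1+K_p·G) = 16.1/(0.128s + 1 + 16.1), with pole at s = −(1 + 16.1)/0.128 = −133.6.
τ = 1/133.6 = 0.007486 s, so 2% settling time ≈ 4τ = 0.0299 s.

T_s ≈ 0.0299 s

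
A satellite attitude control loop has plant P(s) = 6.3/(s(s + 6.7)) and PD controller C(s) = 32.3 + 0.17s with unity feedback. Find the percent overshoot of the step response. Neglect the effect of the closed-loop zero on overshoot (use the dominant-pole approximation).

41.1%

Forward path: (32.3 + 0.17s)·6.3/(s(s+6.7)). The closed-loop characteristic equation is s² + (6.7 + 6.3·0.17)s + 6.3·32.3 = 0.
That is s² + 7.771s + 203.5 = 0, so ω_n = 14.26 rad/s and ζ = 7.771/(2·14.26) = 0.2724.
%OS = 100·exp(−πζ/√(1−ζ²)) = 41.1%.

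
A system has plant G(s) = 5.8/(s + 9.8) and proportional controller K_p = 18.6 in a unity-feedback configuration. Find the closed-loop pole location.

Closed-loop transfer function: T(s) = K_p·G(s)/(1 + K_p·G(s)) = 107.9/(s + 9.8 + 107.9) = 107.9/(s + 117.7).
The closed-loop pole is at s = −117.7.

s = -117.7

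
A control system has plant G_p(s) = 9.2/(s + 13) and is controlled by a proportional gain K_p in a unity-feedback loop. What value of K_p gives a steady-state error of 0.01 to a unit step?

Steady-state error for a unit step on this type-0 loop is 1/(1 + K_p·G_p(0)).
G_p(0) = 0.7077. Require 1/(1 + K_p·0.7077) = 0.01, so 1 + 0.7077·K_p = 100.
K_p = (100 − 1)/0.7077 = 140.

K_p = 140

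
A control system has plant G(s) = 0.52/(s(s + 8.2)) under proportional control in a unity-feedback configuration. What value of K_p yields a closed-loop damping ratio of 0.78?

Closed-loop characteristic equation: s² + 8.2s + K_p·0.52 = 0.
So ω_n = √(0.52K_p) and 2ζω_n = 8.2, giving ζ = 8.2/(2√(0.52K_p)).
Setting ζ = 0.78: √(0.52K_p) = 8.2/(2·0.78) = 5.256, so K_p = 27.63/0.52 = 53.1.

K_p = 53.1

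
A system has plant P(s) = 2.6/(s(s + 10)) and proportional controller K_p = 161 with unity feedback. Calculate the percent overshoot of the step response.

45.3%

The closed-loop denominator s² + 10s + 418.6 gives ω_n = √418.6 = 20.46 and ζ = 10/(2ω_n) = 0.2444.
%OS = 100·exp(−πζ/√(1−ζ²)) = 100·exp(−π·0.2444/√0.9403) = 45.3%.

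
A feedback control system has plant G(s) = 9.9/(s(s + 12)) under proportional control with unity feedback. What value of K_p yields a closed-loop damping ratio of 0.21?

Closed-loop characteristic equation: s² + 12s + K_p·9.9 = 0.
So ω_n = √(9.9K_p) and 2ζω_n = 12, giving ζ = 12/(2√(9.9K_p)).
Setting ζ = 0.21: √(9.9K_p) = 12/(2·0.21) = 28.57, so K_p = 816.3/9.9 = 82.5.

K_p = 82.5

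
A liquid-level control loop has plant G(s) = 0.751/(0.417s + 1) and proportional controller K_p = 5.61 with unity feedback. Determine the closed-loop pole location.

Closed loop: T(s) = K_p·G/(1+K_p·G) = 4.213/(0.417s + 1 + 4.213), with pole at s = −(1 + 4.213)/0.417 = −12.5.

s = -12.5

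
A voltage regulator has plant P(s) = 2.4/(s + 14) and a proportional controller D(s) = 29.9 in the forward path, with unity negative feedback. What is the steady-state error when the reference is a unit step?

The loop is type 0. Static position error constant K_pos = D(0)·P(0) = 29.9·0.1714 = 5.126.
Steady-state error to a unit step: e_ss = 1/(1+K_pos) = 1/6.126 = 0.163.

0.163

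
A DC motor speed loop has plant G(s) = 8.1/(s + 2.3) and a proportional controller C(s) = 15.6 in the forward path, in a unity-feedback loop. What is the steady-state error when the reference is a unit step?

The loop is type 0. Static position error constant K_pos = C(0)·G(0) = 15.6·3.522 = 54.94.
Steady-state error to a unit step: e_ss = 1/(1+K_pos) = 1/55.94 = 0.0179.

0.0179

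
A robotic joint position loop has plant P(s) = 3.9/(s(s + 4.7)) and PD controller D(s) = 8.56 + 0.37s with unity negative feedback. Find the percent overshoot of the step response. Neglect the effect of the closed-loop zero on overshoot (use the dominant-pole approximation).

13.9%

Forward path: (8.56 + 0.37s)·3.9/(s(s+4.7)). The closed-loop characteristic equation is s² + (4.7 + 3.9·0.37)s + 3.9·8.56 = 0.
That is s² + 6.143s + 33.38 = 0, so ω_n = 5.778 rad/s and ζ = 6.143/(2·5.778) = 0.5316.
%OS = 100·exp(−πζ/√(1−ζ²)) = 13.9%.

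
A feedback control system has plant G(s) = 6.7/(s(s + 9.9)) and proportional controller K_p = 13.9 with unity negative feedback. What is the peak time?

T_p = 0.379 s

The closed-loop denominator s² + 9.9s + 93.13 gives ω_n = √93.13 = 9.65 and ζ = 9.9/(2ω_n) = 0.5129.
Damped frequency ω_d = ω_n√(1−ζ²) = 8.284 rad/s, so peak time T_p = π/ω_d = 0.379 s.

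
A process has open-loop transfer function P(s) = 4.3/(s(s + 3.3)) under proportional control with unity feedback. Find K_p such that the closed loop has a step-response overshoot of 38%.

From %OS = 100·exp(−πζ/√(1−ζ²)) = 38%, ζ = −ln(0.38)/√(π²+ln²(0.38)) = 0.2943.
Characteristic equation s² + 3.3s + 4.3K_p = 0 gives ζ = 3.3/(2√(4.3K_p)).
Setting ζ = 0.2943: √(4.3K_p) = 3.3/(2·0.2943) = 5.606, so K_p = 31.42/4.3 = 7.31.

K_p = 7.31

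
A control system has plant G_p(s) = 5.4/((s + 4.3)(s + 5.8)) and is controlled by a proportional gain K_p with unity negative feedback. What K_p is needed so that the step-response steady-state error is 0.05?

K_p = 87.8

The loop is type 0, so e_ss(step) = 1/(1 + K_pos) with K_pos = K_p·G_p(0).
G_p(0) = 0.2165. Require 1/(1 + K_p·0.2165) = 0.05, so 1 + 0.2165·K_p = 20.
K_p = (20 − 1)/0.2165 = 87.8.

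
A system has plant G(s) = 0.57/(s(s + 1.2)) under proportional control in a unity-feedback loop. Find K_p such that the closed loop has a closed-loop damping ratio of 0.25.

Closed-loop characteristic equation: s² + 1.2s + K_p·0.57 = 0.
So ω_n = √(0.57K_p) and 2ζω_n = 1.2, giving ζ = 1.2/(2√(0.57K_p)).
Setting ζ = 0.25: √(0.57K_p) = 1.2/(2·0.25) = 2.4, so K_p = 5.76/0.57 = 10.1.

K_p = 10.1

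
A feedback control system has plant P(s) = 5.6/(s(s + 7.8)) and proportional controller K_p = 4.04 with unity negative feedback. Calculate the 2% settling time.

Closed-loop characteristic equation: s² + 7.8s + 22.62 = 0, so ω_n = 4.756 rad/s and ζ = 7.8/(2·4.756) = 0.8199.
2% settling time T_s ≈ 4/(ζω_n) = 4/3.9 = 1.03 s.

T_s ≈ 1.03 s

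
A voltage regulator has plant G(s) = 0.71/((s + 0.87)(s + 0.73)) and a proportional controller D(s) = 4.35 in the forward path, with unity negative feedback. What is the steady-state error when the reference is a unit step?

The loop is type 0. Static position error constant K_pos = D(0)·G(0) = 4.35·1.118 = 4.863.
Steady-state error to a unit step: e_ss = 1/(1+K_pos) = 1/5.863 = 0.171.

0.171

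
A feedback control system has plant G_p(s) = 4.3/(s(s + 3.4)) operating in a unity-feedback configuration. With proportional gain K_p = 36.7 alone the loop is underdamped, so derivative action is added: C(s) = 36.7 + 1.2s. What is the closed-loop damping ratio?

Forward path: (36.7 + 1.2s)·4.3/(s(s+3.4)). The closed-loop characteristic equation is s² + (3.4 + 4.3·1.2)s + 4.3·36.7 = 0.
That is s² + 8.56s + 157.8 = 0, so ω_n = 12.56 rad/s and ζ = 8.56/(2·12.56) = 0.3407.

ζ = 0.341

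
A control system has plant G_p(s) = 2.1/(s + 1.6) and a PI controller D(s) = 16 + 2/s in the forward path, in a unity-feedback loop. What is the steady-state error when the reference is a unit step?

0

The open loop D(s)G_p(s) has a pole at the origin (type 1), so the static position error constant is infinite and e_ss = 1/(1+∞) = 0.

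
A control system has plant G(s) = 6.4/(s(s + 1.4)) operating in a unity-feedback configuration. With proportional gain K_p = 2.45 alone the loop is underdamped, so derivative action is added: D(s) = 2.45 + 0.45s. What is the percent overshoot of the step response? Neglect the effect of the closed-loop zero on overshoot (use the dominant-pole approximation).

13.3%

Forward path: (2.45 + 0.45s)·6.4/(s(s+1.4)). The closed-loop characteristic equation is s² + (1.4 + 6.4·0.45)s + 6.4·2.45 = 0.
That is s² + 4.28s + 15.68 = 0, so ω_n = 3.96 rad/s and ζ = 4.28/(2·3.96) = 0.5404.
%OS = 100·exp(−πζ/√(1−ζ²)) = 13.3%.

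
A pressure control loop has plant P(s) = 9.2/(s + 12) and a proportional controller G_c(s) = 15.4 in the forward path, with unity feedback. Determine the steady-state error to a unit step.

The loop is type 0. Static position error constant K_pos = G_c(0)·P(0) = 15.4·0.7667 = 11.81.
Steady-state error to a unit step: e_ss = 1/(1+K_pos) = 1/12.81 = 0.0781.

0.0781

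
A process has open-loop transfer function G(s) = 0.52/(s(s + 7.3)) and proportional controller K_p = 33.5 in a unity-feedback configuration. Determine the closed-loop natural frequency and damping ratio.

ω_n = 4.17 rad/s, ζ = 0.875

With unity feedback the closed-loop characteristic equation is s² + 7.3s + 33.5·0.52 = s² + 7.3s + 17.42 = 0.
So ω_n² = 17.42 ⇒ ω_n = 4.174 rad/s, and ζ = 7.3/(2ω_n) = 0.875.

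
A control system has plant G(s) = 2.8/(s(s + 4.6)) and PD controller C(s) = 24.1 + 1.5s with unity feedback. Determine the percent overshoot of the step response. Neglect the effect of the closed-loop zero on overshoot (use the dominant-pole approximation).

13.6%

Forward path: (24.1 + 1.5s)·2.8/(s(s+4.6)). The closed-loop characteristic equation is s² + (4.6 + 2.8·1.5)s + 2.8·24.1 = 0.
That is s² + 8.8s + 67.48 = 0, so ω_n = 8.215 rad/s and ζ = 8.8/(2·8.215) = 0.5356.
%OS = 100·exp(−πζ/√(1−ζ²)) = 13.6%.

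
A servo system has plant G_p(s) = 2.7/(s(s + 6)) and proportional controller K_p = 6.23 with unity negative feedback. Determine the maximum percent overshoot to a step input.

3.44%

Closed-loop characteristic equation: s² + 6s + 16.82 = 0, so ω_n = 4.101 rad/s and ζ = 6/(2·4.101) = 0.7315.
%OS = 100·exp(−πζ/√(1−ζ²)) = 100·exp(−π·0.7315/√0.465) = 3.44%.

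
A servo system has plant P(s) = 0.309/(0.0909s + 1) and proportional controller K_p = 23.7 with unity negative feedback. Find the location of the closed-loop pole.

Closed loop: T(s) = K_p·P/(1+K_p·P) = 7.323/(0.0909s + 1 + 7.323), with pole at s = −(1 + 7.323)/0.0909 = −91.57.

s = -91.57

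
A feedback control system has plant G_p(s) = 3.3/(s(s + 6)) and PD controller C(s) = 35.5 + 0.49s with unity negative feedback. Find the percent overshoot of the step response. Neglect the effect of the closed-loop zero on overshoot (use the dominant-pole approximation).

Forward path: (35.5 + 0.49s)·3.3/(s(s+6)). The closed-loop characteristic equation is s² + (6 + 3.3·0.49)s + 3.3·35.5 = 0.
That is s² + 7.617s + 117.1 = 0, so ω_n = 10.82 rad/s and ζ = 7.617/(2·10.82) = 0.3519.
%OS = 100·exp(−πζ/√(1−ζ²)) = 30.7%.

30.7%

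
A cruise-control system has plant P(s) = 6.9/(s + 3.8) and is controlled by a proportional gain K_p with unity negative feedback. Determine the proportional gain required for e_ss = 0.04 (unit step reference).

The loop is type 0, so e_ss(step) = 1/(1 + K_pos) with K_pos = K_p·P(0).
P(0) = 1.816. Require 1/(1 + K_p·1.816) = 0.04, so 1 + 1.816·K_p = 25.
K_p = (25 − 1)/1.816 = 13.2.

K_p = 13.2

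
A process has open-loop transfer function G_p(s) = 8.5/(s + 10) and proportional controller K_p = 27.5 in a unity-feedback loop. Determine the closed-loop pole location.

Closed-loop transfer function: T(s) = K_p·G_p(s)/(1 + K_p·G_p(s)) = 233.8/(s + 10 + 233.8) = 233.8/(s + 243.8).
The closed-loop pole is at s = −243.8.

s = -243.8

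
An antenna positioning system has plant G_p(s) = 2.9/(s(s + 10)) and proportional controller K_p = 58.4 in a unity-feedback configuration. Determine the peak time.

T_p = 0.261 s

From 1 + K_pG_p(s) = 0: s² + 10s + 169.4 = 0 ⇒ ω_n = 13.01, ζ = 0.3842.
Damped frequency ω_d = ω_n√(1−ζ²) = 12.01 rad/s, so peak time T_p = π/ω_d = 0.261 s.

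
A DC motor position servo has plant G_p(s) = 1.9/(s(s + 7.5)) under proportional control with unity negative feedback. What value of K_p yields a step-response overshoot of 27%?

From %OS = 100·exp(−πζ/√(1−ζ²)) = 27%, ζ = −ln(0.27)/√(π²+ln²(0.27)) = 0.3847.
Characteristic equation s² + 7.5s + 1.9K_p = 0 gives ζ = 7.5/(2√(1.9K_p)).
Setting ζ = 0.3847: √(1.9K_p) = 7.5/(2·0.3847) = 9.748, so K_p = 95.02/1.9 = 50.

K_p = 50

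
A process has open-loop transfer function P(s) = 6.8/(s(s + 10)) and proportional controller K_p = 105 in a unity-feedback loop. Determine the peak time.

The closed-loop denominator s² + 10s + 714 gives ω_n = √714 = 26.72 and ζ = 10/(2ω_n) = 0.1871.
Damped frequency ω_d = ω_n√(1−ζ²) = 26.25 rad/s, so peak time T_p = π/ω_d = 0.12 s.

T_p = 0.12 s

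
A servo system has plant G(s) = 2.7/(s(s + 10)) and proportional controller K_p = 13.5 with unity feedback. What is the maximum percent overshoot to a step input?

From 1 + K_pG(s) = 0: s² + 10s + 36.45 = 0 ⇒ ω_n = 6.037, ζ = 0.8282.
%OS = 100·exp(−πζ/√(1−ζ²)) = 100·exp(−π·0.8282/√0.3141) = 0.964%.

0.964%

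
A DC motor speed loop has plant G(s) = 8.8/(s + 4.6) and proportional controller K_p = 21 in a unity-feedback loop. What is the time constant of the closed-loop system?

τ = 0.00528 s

Closed-loop transfer function: T(s) = K_p·G(s)/(1 + K_p·G(s)) = 184.8/(s + 4.6 + 184.8) = 184.8/(s + 189.4).
Time constant τ = 1/189.4 = 0.00528 s.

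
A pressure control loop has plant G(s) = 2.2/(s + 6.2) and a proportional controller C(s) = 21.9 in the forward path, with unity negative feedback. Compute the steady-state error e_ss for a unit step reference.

0.114

The loop is type 0. Static position error constant K_pos = C(0)·G(0) = 21.9·0.3548 = 7.771.
Steady-state error to a unit step: e_ss = 1/(1+K_pos) = 1/8.771 = 0.114.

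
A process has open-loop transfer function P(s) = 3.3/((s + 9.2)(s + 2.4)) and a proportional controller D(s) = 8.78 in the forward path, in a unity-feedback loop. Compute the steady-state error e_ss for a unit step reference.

The loop is type 0. Static position error constant K_pos = D(0)·P(0) = 8.78·0.1495 = 1.312.
Steady-state error to a unit step: e_ss = 1/(1+K_pos) = 1/2.312 = 0.432.

0.432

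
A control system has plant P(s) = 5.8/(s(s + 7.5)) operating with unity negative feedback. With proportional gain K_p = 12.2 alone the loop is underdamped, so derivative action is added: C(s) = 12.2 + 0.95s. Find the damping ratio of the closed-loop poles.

Forward path: (12.2 + 0.95s)·5.8/(s(s+7.5)). The closed-loop characteristic equation is s² + (7.5 + 5.8·0.95)s + 5.8·12.2 = 0.
That is s² + 13.01s + 70.76 = 0, so ω_n = 8.412 rad/s and ζ = 13.01/(2·8.412) = 0.7733.

ζ = 0.773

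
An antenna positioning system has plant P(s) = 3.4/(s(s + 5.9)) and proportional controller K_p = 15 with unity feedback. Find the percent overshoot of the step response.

Closed-loop characteristic equation: s² + 5.9s + 51 = 0, so ω_n = 7.141 rad/s and ζ = 5.9/(2·7.141) = 0.4131.
%OS = 100·exp(−πζ/√(1−ζ²)) = 100·exp(−π·0.4131/√0.8294) = 24.1%.

24.1%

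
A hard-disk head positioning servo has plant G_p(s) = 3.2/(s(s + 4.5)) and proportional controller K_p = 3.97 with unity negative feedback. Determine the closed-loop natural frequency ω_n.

ω_n = 3.56 rad/s

The closed-loop denominator is s(s+4.5) + 3.97·3.2 = s² + 4.5s + 12.7.
So ω_n² = 12.7 ⇒ ω_n = 3.564 rad/s, and ζ = 4.5/(2ω_n) = 0.631.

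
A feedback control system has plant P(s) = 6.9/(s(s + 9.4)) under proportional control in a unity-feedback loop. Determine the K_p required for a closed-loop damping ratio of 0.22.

Closed-loop characteristic equation: s² + 9.4s + K_p·6.9 = 0.
So ω_n = √(6.9K_p) and 2ζω_n = 9.4, giving ζ = 9.4/(2√(6.9K_p)).
Setting ζ = 0.22: √(6.9K_p) = 9.4/(2·0.22) = 21.36, so K_p = 456.4/6.9 = 66.1.

K_p = 66.1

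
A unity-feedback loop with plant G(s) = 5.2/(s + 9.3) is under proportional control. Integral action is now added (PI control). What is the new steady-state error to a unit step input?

Adding integral action puts a pole at s = 0 in the forward path, raising the system type to 1; a type-1 loop has zero steady-state error to a step.

0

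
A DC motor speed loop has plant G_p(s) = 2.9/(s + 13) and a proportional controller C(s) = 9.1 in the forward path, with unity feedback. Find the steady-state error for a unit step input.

0.33

The loop is type 0. Static position error constant K_pos = C(0)·G_p(0) = 9.1·0.2231 = 2.03.
Steady-state error to a unit step: e_ss = 1/(1+K_pos) = 1/3.03 = 0.33.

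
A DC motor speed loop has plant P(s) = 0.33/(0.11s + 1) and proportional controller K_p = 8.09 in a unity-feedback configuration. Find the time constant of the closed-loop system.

τ = 0.03 s

Closed loop: T(s) = K_p·P/(1+K_p·P) = 2.67/(0.11s + 1 + 2.67), with pole at s = −(1 + 2.67)/0.11 = −33.36.
Closed-loop time constant τ = 1/33.36 = 0.03 s.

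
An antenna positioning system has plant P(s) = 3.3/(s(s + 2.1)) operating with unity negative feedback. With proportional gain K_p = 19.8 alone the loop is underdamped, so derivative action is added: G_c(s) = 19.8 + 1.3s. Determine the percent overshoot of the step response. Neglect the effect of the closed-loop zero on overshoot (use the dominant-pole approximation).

25.9%

Forward path: (19.8 + 1.3s)·3.3/(s(s+2.1)). The closed-loop characteristic equation is s² + (2.1 + 3.3·1.3)s + 3.3·19.8 = 0.
That is s² + 6.39s + 65.34 = 0, so ω_n = 8.083 rad/s and ζ = 6.39/(2·8.083) = 0.3953.
%OS = 100·exp(−πζ/√(1−ζ²)) = 25.9%.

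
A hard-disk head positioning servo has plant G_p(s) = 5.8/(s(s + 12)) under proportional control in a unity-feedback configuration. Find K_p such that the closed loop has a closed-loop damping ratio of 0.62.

Closed-loop characteristic equation: s² + 12s + K_p·5.8 = 0.
So ω_n = √(5.8K_p) and 2ζω_n = 12, giving ζ = 12/(2√(5.8K_p)).
Setting ζ = 0.62: √(5.8K_p) = 12/(2·0.62) = 9.677, so K_p = 93.65/5.8 = 16.1.

K_p = 16.1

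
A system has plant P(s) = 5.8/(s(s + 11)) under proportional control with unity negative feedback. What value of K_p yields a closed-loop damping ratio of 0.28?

Closed-loop characteristic equation: s² + 11s + K_p·5.8 = 0.
So ω_n = √(5.8K_p) and 2ζω_n = 11, giving ζ = 11/(2√(5.8K_p)).
Setting ζ = 0.28: √(5.8K_p) = 11/(2·0.28) = 19.64, so K_p = 385.8/5.8 = 66.5.

K_p = 66.5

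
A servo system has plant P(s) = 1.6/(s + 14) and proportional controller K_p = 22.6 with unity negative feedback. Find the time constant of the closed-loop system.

Closed-loop transfer function: T(s) = K_p·P(s)/(1 + K_p·P(s)) = 36.16/(s + 14 + 36.16) = 36.16/(s + 50.16).
Time constant τ = 1/50.16 = 0.0199 s.

τ = 0.0199 s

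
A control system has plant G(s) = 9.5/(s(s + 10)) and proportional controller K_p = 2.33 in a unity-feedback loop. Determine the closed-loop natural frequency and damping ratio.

The closed-loop denominator is s(s+10) + 2.33·9.5 = s² + 10s + 22.14.
So ω_n² = 22.14 ⇒ ω_n = 4.705 rad/s, and ζ = 10/(2ω_n) = 1.06.

ω_n = 4.7 rad/s, ζ = 1.06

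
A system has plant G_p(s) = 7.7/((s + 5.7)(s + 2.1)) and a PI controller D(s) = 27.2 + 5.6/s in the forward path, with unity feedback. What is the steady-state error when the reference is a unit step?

The open loop D(s)G_p(s) has a pole at the origin (type 1), so the static position error constant is infinite and e_ss = 1/(1+∞) = 0.

0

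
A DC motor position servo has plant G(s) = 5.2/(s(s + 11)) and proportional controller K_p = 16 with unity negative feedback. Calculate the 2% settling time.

T_s ≈ 0.727 s

From 1 + K_pG(s) = 0: s² + 11s + 83.2 = 0 ⇒ ω_n = 9.121, ζ = 0.603.
2% settling time T_s ≈ 4/(ζω_n) = 4/5.5 = 0.727 s.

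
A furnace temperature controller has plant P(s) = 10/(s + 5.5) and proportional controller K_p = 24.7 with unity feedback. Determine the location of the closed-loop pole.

Closed-loop transfer function: T(s) = K_p·P(s)/(1 + K_p·P(s)) = 247/(s + 5.5 + 247) = 247/(s + 252.5).
The closed-loop pole is at s = −252.5.

s = -252.5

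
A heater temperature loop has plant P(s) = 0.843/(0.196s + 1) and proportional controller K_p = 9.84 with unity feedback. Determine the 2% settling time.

T_s ≈ 0.0843 s

Closed loop: T(s) = K_p·P/(1+K_p·P) = 8.295/(0.196s + 1 + 8.295), with pole at s = −(1 + 8.295)/0.196 = −47.42.
τ = 1/47.42 = 0.02109 s, so 2% settling time ≈ 4τ = 0.0843 s.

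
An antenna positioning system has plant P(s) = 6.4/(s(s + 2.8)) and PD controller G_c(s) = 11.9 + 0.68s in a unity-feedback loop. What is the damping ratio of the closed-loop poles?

Forward path: (11.9 + 0.68s)·6.4/(s(s+2.8)). The closed-loop characteristic equation is s² + (2.8 + 6.4·0.68)s + 6.4·11.9 = 0.
That is s² + 7.152s + 76.16 = 0, so ω_n = 8.727 rad/s and ζ = 7.152/(2·8.727) = 0.4098.

ζ = 0.41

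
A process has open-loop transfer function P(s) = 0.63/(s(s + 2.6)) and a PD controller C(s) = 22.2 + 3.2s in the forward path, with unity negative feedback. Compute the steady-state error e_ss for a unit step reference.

The open loop C(s)P(s) has a pole at the origin (type 1), so the static position error constant is infinite and e_ss = 1/(1+∞) = 0.

0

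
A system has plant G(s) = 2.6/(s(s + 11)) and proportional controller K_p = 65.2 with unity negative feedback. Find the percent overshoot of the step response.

23.1%

The closed-loop denominator s² + 11s + 169.5 gives ω_n = √169.5 = 13.02 and ζ = 11/(2ω_n) = 0.4224.
%OS = 100·exp(−πζ/√(1−ζ²)) = 100·exp(−π·0.4224/√0.8216) = 23.1%.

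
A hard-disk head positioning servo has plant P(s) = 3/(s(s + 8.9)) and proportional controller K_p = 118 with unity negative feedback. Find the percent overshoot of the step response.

46.5%

From 1 + K_pP(s) = 0: s² + 8.9s + 354 = 0 ⇒ ω_n = 18.81, ζ = 0.2365.
%OS = 100·exp(−πζ/√(1−ζ²)) = 100·exp(−π·0.2365/√0.9441) = 46.5%.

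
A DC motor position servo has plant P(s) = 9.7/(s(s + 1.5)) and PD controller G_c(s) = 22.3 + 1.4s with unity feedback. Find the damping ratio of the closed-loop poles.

ζ = 0.513

Forward path: (22.3 + 1.4s)·9.7/(s(s+1.5)). The closed-loop characteristic equation is s² + (1.5 + 9.7·1.4)s + 9.7·22.3 = 0.
That is s² + 15.08s + 216.3 = 0, so ω_n = 14.71 rad/s and ζ = 15.08/(2·14.71) = 0.5127.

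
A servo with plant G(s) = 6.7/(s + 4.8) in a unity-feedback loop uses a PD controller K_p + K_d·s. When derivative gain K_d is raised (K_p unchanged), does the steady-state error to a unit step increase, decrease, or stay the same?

unchanged

K_d affects only the transient (the s-coefficient); the DC loop gain, and hence e_ss, depends only on K_p.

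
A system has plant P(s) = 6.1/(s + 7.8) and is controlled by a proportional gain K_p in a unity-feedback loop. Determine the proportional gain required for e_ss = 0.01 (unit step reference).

Steady-state error for a unit step on this type-0 loop is 1/(1 + K_p·P(0)).
P(0) = 0.7821. Require 1/(1 + K_p·0.7821) = 0.01, so 1 + 0.7821·K_p = 100.
K_p = (100 − 1)/0.7821 = 127.

K_p = 127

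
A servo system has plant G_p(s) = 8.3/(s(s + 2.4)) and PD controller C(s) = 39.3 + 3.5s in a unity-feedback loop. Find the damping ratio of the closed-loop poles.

ζ = 0.871

Forward path: (39.3 + 3.5s)·8.3/(s(s+2.4)). The closed-loop characteristic equation is s² + (2.4 + 8.3·3.5)s + 8.3·39.3 = 0.
That is s² + 31.45s + 326.2 = 0, so ω_n = 18.06 rad/s and ζ = 31.45/(2·18.06) = 0.8707.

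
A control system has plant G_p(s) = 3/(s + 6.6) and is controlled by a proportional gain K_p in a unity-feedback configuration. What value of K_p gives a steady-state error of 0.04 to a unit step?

K_p = 52.8

The loop is type 0, so e_ss(step) = 1/(1 + K_pos) with K_pos = K_p·G_p(0).
G_p(0) = 0.4545. Require 1/(1 + K_p·0.4545) = 0.04, so 1 + 0.4545·K_p = 25.
K_p = (25 − 1)/0.4545 = 52.8.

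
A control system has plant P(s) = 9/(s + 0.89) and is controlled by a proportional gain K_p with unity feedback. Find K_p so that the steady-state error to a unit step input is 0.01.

K_p = 9.79

For a type-0 loop with proportional control, e_ss = 1/(1 + K_p·P(0)).
P(0) = 10.11. Require 1/(1 + K_p·10.11) = 0.01, so 1 + 10.11·K_p = 100.
K_p = (100 − 1)/10.11 = 9.79.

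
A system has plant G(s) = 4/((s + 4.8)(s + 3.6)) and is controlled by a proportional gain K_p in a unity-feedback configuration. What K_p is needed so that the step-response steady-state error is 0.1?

K_p = 38.9

Steady-state error for a unit step on this type-0 loop is 1/(1 + K_p·G(0)).
G(0) = 0.2315. Require 1/(1 + K_p·0.2315) = 0.1, so 1 + 0.2315·K_p = 10.
K_p = (10 − 1)/0.2315 = 38.9.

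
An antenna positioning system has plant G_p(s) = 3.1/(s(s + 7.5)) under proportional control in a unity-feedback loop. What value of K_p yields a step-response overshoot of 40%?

From %OS = 100·exp(−πζ/√(1−ζ²)) = 40%, ζ = −ln(0.4)/√(π²+ln²(0.4)) = 0.28.
Characteristic equation s² + 7.5s + 3.1K_p = 0 gives ζ = 7.5/(2√(3.1K_p)).
Setting ζ = 0.28: √(3.1K_p) = 7.5/(2·0.28) = 13.39, so K_p = 179.4/3.1 = 57.9.

K_p = 57.9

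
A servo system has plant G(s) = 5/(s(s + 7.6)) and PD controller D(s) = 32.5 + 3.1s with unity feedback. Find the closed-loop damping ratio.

ζ = 0.906

Forward path: (32.5 + 3.1s)·5/(s(s+7.6)). The closed-loop characteristic equation is s² + (7.6 + 5·3.1)s + 5·32.5 = 0.
That is s² + 23.1s + 162.5 = 0, so ω_n = 12.75 rad/s and ζ = 23.1/(2·12.75) = 0.9061.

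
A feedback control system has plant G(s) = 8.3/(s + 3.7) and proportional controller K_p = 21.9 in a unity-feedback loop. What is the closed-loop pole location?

Closed-loop transfer function: T(s) = K_p·G(s)/(1 + K_p·G(s)) = 181.8/(s + 3.7 + 181.8) = 181.8/(s + 185.5).
The closed-loop pole is at s = −185.5.

s = -185.5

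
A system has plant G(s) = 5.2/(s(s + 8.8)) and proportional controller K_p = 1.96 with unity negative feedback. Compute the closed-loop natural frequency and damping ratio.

1 + K_p·G(s) = 0 gives s² + 8.8s + 10.19 = 0.
Matching s² + 2ζω_n s + ω_n²: ω_n = √10.19 = 3.192 rad/s and 2ζω_n = 8.8, so ζ = 8.8/(2·3.192) = 1.38.

ω_n = 3.19 rad/s, ζ = 1.38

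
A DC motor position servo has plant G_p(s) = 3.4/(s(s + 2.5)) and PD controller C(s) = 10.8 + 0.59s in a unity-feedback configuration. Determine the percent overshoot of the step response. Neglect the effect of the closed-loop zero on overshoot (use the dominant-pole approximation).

28.4%

Forward path: (10.8 + 0.59s)·3.4/(s(s+2.5)). The closed-loop characteristic equation is s² + (2.5 + 3.4·0.59)s + 3.4·10.8 = 0.
That is s² + 4.506s + 36.72 = 0, so ω_n = 6.06 rad/s and ζ = 4.506/(2·6.06) = 0.3718.
%OS = 100·exp(−πζ/√(1−ζ²)) = 28.4%.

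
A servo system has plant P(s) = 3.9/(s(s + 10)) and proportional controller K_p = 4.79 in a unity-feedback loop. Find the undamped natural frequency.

1 + K_p·P(s) = 0 gives s² + 10s + 18.68 = 0.
So ω_n² = 18.68 ⇒ ω_n = 4.322 rad/s, and ζ = 10/(2ω_n) = 1.16.

ω_n = 4.32 rad/s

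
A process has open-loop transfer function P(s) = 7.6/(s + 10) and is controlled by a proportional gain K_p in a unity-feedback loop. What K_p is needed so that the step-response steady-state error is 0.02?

The loop is type 0, so e_ss(step) = 1/(1 + K_pos) with K_pos = K_p·P(0).
P(0) = 0.76. Require 1/(1 + K_p·0.76) = 0.02, so 1 + 0.76·K_p = 50.
K_p = (50 − 1)/0.76 = 64.5.

K_p = 64.5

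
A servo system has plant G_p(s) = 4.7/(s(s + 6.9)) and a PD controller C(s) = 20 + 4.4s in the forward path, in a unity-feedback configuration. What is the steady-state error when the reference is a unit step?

0

The open loop C(s)G_p(s) has a pole at the origin (type 1), so the static position error constant is infinite and e_ss = 1/(1+∞) = 0.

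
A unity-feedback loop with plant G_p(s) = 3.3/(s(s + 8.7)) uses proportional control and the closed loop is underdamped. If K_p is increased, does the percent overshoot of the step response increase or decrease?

increase

ζ = 8.7/(2√(3.3K_p)) decreases as K_p grows; lower damping means more overshoot.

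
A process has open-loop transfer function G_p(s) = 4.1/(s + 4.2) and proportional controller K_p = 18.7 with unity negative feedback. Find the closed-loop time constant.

τ = 0.0124 s

Closed-loop transfer function: T(s) = K_p·G_p(s)/(1 + K_p·G_p(s)) = 76.67/(s + 4.2 + 76.67) = 76.67/(s + 80.87).
Time constant τ = 1/80.87 = 0.0124 s.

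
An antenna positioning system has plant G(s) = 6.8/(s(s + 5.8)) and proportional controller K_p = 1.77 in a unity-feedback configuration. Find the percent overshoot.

0.836%

The closed-loop denominator s² + 5.8s + 12.04 gives ω_n = √12.04 = 3.469 and ζ = 5.8/(2ω_n) = 0.8359.
%OS = 100·exp(−πζ/√(1−ζ²)) = 100·exp(−π·0.8359/√0.3013) = 0.836%.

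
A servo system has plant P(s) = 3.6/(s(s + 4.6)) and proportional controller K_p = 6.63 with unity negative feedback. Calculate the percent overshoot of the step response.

The closed-loop denominator s² + 4.6s + 23.87 gives ω_n = √23.87 = 4.885 and ζ = 4.6/(2ω_n) = 0.4708.
%OS = 100·exp(−πζ/√(1−ζ²)) = 100·exp(−π·0.4708/√0.7784) = 18.7%.

18.7%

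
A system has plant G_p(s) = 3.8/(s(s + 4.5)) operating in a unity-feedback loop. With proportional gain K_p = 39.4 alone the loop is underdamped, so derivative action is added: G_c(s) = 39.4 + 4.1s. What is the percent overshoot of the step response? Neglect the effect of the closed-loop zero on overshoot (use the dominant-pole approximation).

Forward path: (39.4 + 4.1s)·3.8/(s(s+4.5)). The closed-loop characteristic equation is s² + (4.5 + 3.8·4.1)s + 3.8·39.4 = 0.
That is s² + 20.08s + 149.7 = 0, so ω_n = 12.24 rad/s and ζ = 20.08/(2·12.24) = 0.8205.
%OS = 100·exp(−πζ/√(1−ζ²)) = 1.1%.

1.1%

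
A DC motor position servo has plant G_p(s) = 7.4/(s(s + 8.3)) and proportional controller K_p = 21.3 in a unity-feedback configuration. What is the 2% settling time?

The closed-loop denominator s² + 8.3s + 157.6 gives ω_n = √157.6 = 12.55 and ζ = 8.3/(2ω_n) = 0.3306.
2% settling time T_s ≈ 4/(ζω_n) = 4/4.15 = 0.964 s.

T_s ≈ 0.964 s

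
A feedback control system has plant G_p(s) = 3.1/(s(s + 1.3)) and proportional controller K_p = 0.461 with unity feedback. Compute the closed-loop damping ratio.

With unity feedback the closed-loop characteristic equation is s² + 1.3s + 0.461·3.1 = s² + 1.3s + 1.429 = 0.
Matching s² + 2ζω_n s + ω_n²: ω_n = √1.429 = 1.195 rad/s and 2ζω_n = 1.3, so ζ = 1.3/(2·1.195) = 0.544.

ζ = 0.544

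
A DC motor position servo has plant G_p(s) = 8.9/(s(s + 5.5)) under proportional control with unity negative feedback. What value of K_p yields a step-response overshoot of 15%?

K_p = 3.18

From %OS = 100·exp(−πζ/√(1−ζ²)) = 15%, ζ = −ln(0.15)/√(π²+ln²(0.15)) = 0.5169.
Characteristic equation s² + 5.5s + 8.9K_p = 0 gives ζ = 5.5/(2√(8.9K_p)).
Setting ζ = 0.5169: √(8.9K_p) = 5.5/(2·0.5169) = 5.32, so K_p = 28.3/8.9 = 3.18.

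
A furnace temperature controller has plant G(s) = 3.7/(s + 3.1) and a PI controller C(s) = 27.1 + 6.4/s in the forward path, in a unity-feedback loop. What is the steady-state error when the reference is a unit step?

0

The open loop C(s)G(s) has a pole at the origin (type 1), so the static position error constant is infinite and e_ss = 1/(1+∞) = 0.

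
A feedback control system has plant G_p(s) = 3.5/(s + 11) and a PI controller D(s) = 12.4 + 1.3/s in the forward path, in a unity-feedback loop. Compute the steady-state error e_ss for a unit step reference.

0

The open loop D(s)G_p(s) has a pole at the origin (type 1), so the static position error constant is infinite and e_ss = 1/(1+∞) = 0.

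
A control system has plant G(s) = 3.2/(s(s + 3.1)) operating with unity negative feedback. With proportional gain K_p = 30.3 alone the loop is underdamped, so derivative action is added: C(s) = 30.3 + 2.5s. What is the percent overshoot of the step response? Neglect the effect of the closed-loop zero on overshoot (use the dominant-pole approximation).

Forward path: (30.3 + 2.5s)·3.2/(s(s+3.1)). The closed-loop characteristic equation is s² + (3.1 + 3.2·2.5)s + 3.2·30.3 = 0.
That is s² + 11.1s + 96.96 = 0, so ω_n = 9.847 rad/s and ζ = 11.1/(2·9.847) = 0.5636.
%OS = 100·exp(−πζ/√(1−ζ²)) = 11.7%.

11.7%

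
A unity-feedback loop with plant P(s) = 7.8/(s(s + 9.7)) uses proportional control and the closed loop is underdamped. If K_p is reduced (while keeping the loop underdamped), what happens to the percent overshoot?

ζ = 9.7/(2√(7.8K_p)) rises as K_p falls; higher damping means less overshoot.

decrease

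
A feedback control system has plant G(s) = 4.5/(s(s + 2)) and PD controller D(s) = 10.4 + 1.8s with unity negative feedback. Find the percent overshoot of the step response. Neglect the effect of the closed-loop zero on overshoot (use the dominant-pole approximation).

3.21%

Forward path: (10.4 + 1.8s)·4.5/(s(s+2)). The closed-loop characteristic equation is s² + (2 + 4.5·1.8)s + 4.5·10.4 = 0.
That is s² + 10.1s + 46.8 = 0, so ω_n = 6.841 rad/s and ζ = 10.1/(2·6.841) = 0.7382.
%OS = 100·exp(−πζ/√(1−ζ²)) = 3.21%.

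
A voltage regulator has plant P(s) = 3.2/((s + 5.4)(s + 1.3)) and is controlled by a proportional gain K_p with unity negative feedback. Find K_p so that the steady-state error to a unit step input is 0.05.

Steady-state error for a unit step on this type-0 loop is 1/(1 + K_p·P(0)).
P(0) = 0.4558. Require 1/(1 + K_p·0.4558) = 0.05, so 1 + 0.4558·K_p = 20.
K_p = (20 − 1)/0.4558 = 41.7.

K_p = 41.7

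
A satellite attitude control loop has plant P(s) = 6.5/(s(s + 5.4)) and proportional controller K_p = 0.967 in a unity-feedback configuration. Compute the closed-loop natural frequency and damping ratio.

The closed-loop denominator is s(s+5.4) + 0.967·6.5 = s² + 5.4s + 6.285.
So ω_n² = 6.285 ⇒ ω_n = 2.507 rad/s, and ζ = 5.4/(2ω_n) = 1.08.

ω_n = 2.51 rad/s, ζ = 1.08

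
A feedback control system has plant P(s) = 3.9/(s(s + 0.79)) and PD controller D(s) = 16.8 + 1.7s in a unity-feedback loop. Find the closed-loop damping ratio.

ζ = 0.458

Forward path: (16.8 + 1.7s)·3.9/(s(s+0.79)). The closed-loop characteristic equation is s² + (0.79 + 3.9·1.7)s + 3.9·16.8 = 0.
That is s² + 7.42s + 65.52 = 0, so ω_n = 8.094 rad/s and ζ = 7.42/(2·8.094) = 0.4583.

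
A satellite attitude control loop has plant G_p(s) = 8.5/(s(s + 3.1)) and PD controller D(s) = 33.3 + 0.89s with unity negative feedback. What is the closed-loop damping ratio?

ζ = 0.317

Forward path: (33.3 + 0.89s)·8.5/(s(s+3.1)). The closed-loop characteristic equation is s² + (3.1 + 8.5·0.89)s + 8.5·33.3 = 0.
That is s² + 10.67s + 283 = 0, so ω_n = 16.82 rad/s and ζ = 10.67/(2·16.82) = 0.317.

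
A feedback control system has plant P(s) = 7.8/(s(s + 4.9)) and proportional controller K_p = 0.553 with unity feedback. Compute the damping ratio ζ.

1 + K_p·P(s) = 0 gives s² + 4.9s + 4.313 = 0.
Matching s² + 2ζω_n s + ω_n²: ω_n = √4.313 = 2.077 rad/s and 2ζω_n = 4.9, so ζ = 4.9/(2·2.077) = 1.18.

ζ = 1.18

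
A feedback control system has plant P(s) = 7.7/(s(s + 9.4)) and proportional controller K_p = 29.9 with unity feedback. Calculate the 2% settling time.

T_s ≈ 0.851 s

From 1 + K_pP(s) = 0: s² + 9.4s + 230.2 = 0 ⇒ ω_n = 15.17, ζ = 0.3098.
2% settling time T_s ≈ 4/(ζω_n) = 4/4.7 = 0.851 s.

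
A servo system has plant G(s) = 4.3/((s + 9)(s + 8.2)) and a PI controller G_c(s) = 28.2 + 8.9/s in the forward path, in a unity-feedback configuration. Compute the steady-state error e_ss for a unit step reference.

0

The open loop G_c(s)G(s) has a pole at the origin (type 1), so the static position error constant is infinite and e_ss = 1/(1+∞) = 0.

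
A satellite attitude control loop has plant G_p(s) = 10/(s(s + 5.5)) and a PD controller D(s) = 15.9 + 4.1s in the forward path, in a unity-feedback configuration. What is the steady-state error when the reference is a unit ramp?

0.0346

The loop has one pole at the origin (type 1). Velocity error constant K_v = lim_{s→0} s·D(s)G_p(s) = 15.9·10/5.5 = 28.91.
Steady-state error to a unit ramp: e_ss = 1/K_v = 0.0346.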